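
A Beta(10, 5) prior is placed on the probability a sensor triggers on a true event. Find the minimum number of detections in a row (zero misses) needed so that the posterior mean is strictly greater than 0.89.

k = 31

After k detections and 0 misses the posterior is Beta(10+k, 5), with mean (10+k)/(10+5+k).
Set (10+k)/(15+k) > 0.89 and solve: k > (0.89·15 − 10)/(1 − 0.89) = 30.455.
The smallest integer exceeding 30.455 is 31.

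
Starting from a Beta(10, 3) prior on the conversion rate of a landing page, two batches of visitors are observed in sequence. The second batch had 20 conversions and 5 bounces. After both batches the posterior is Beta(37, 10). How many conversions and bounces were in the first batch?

Because Beta–binomial updating is additive in the counts, the combined data contributed (α_post−α_prior, β_post−β_prior) successes and failures.
Total across both batches: 37−10=27 conversions, 10−3=7 bounces.
Subtract the second batch: 27−20=7 conversions and 7−5=2 bounces.

7 conversions and 2 bounces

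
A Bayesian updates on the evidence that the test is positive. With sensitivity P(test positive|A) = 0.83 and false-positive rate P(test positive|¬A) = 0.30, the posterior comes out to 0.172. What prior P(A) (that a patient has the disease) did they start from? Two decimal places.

P(A) = 0.07

Bayes' rule in odds form gives O(A|E) = O(A)·[P(E|A)/P(E|¬A)], hence O(A) = O(A|E)/LR.
Posterior odds = 0.172/(1−0.172) = 0.2077. LR = 0.83/0.30 = 2.7667.
Prior odds = 0.2077/2.7667 = 0.0751, so P(A) = 0.0751/(1+0.0751) ≈ 0.07.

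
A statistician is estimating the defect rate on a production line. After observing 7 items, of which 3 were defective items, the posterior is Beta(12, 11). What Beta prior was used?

Under Beta–binomial conjugacy the posterior parameters are (α+s, β+f).
Subtract the data counts: 12−3=9, 11−4=7.

Beta(9, 7)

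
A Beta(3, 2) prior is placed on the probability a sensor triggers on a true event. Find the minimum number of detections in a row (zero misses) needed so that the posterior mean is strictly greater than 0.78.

k = 5

After k detections and 0 misses the posterior is Beta(3+k, 2), with mean (3+k)/(3+2+k).
Set (3+k)/(5+k) > 0.78 and solve: k > (0.78·5 − 3)/(1 − 0.78) = 4.091.
The smallest integer exceeding 4.091 is 5, and checking k=5: (8)/(10) = 0.8000 > 0.78.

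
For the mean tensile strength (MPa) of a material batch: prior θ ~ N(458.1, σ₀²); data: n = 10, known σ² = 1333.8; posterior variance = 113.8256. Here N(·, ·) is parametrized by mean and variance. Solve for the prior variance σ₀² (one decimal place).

Posterior precision equals prior precision plus data precision: 1/σ_n² = 1/σ₀² + n/σ².
So 1/σ₀² = 1/113.8256 − 10/1333.8 = 0.008785 − 0.007497 = 0.001288.
Hence σ₀² = 1/0.001288 ≈ 776.4.

σ₀² = 776.4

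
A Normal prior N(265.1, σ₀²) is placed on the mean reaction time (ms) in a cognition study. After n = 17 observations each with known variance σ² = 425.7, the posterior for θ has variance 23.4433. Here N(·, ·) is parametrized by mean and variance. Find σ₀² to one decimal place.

σ₀² = 367.4

Posterior precision equals prior precision plus data precision: 1/σ_n² = 1/σ₀² + n/σ².
So 1/σ₀² = 1/23.4433 − 17/425.7 = 0.042656 − 0.039934 = 0.002722.
Hence σ₀² = 1/0.002722 ≈ 367.4.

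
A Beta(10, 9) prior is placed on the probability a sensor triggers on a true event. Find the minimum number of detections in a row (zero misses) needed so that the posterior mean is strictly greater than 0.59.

After k detections and 0 misses the posterior is Beta(10+k, 9), with mean (10+k)/(10+9+k).
Set (10+k)/(19+k) > 0.59 and solve: k > (0.59·19 − 10)/(1 − 0.59) = 2.951.
The smallest integer exceeding 2.951 is 3, and checking k=3: (13)/(22) = 0.5909 > 0.59.

k = 3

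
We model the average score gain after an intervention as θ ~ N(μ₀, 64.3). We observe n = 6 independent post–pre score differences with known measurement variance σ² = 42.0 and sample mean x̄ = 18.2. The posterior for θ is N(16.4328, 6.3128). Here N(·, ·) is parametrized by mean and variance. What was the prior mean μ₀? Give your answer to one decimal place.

With known observation variance, the Normal–Normal posterior has precision τ_n = τ₀ + n/σ² and mean μ_n = (τ₀μ₀ + (n/σ²)x̄)/τ_n.
Here τ₀ = 1/64.3 = 0.015552 and τ_data = 6/42.0 = 0.142857, so τ_n = 0.158409.
Rearranging for μ₀: μ₀ = (μ_n·τ_n − τ_data·x̄)/τ₀ = (16.4328·0.158409 − 0.142857·18.2) / 0.015552 = 0.003106/0.015552 ≈ 0.2.

μ₀ = 0.2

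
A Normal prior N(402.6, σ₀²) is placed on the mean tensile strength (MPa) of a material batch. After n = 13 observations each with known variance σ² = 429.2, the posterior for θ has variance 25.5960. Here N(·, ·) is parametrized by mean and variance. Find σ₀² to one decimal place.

Posterior precision equals prior precision plus data precision: 1/σ_n² = 1/σ₀² + n/σ².
So 1/σ₀² = 1/25.5960 − 13/429.2 = 0.039069 − 0.030289 = 0.008780.
Hence σ₀² = 1/0.008780 ≈ 113.9.

σ₀² = 113.9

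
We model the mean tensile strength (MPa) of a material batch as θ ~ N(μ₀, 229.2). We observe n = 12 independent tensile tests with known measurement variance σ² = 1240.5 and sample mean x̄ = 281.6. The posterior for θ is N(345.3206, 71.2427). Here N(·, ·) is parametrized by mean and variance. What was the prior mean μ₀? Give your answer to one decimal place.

μ₀ = 486.6

The posterior mean is a precision-weighted average: μ_n = (τ₀μ₀ + τ_data·x̄)/(τ₀+τ_data), with τ₀=1/σ₀² and τ_data=n/σ².
Here τ₀ = 1/229.2 = 0.004363 and τ_data = 12/1240.5 = 0.009674, so τ_n = 0.014037.
Rearranging for μ₀: μ₀ = (μ_n·τ_n − τ_data·x̄)/τ₀ = (345.3206·0.014037 − 0.009674·281.6) / 0.004363 = 2.123067/0.004363 ≈ 486.6.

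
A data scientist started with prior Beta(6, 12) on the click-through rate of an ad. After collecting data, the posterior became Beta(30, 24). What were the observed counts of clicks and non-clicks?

24 clicks and 12 non-clicks

Under Beta–binomial conjugacy the posterior parameters are (a+s, b+f).
Match parameters: s=30−6=24, f=24−12=12.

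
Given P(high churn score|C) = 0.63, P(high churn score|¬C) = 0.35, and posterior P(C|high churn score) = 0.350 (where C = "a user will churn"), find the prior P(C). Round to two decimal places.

Bayes' rule in odds form gives O(C|E) = O(C)·[P(E|C)/P(E|¬C)], hence O(C) = O(C|E)/LR.
Posterior odds = 0.350/(1−0.350) = 0.5385. LR = 0.63/0.35 = 1.8000.
Prior odds = 0.5385/1.8000 = 0.2992, so P(C) = 0.2992/(1+0.2992) ≈ 0.23.

P(C) = 0.23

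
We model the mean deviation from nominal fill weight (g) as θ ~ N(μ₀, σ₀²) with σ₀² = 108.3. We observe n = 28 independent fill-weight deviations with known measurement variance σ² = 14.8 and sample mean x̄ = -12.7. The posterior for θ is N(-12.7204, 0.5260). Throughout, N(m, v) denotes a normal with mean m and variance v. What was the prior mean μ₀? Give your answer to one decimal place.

With known observation variance, the Normal–Normal posterior has precision τ_n = τ₀ + n/σ² and mean μ_n = (τ₀μ₀ + (n/σ²)x̄)/τ_n.
Here τ₀ = 1/108.3 = 0.009234 and τ_data = 28/14.8 = 1.891892, so τ_n = 1.901126.
Rearranging for μ₀: μ₀ = (μ_n·τ_n − τ_data·x̄)/τ₀ = (-12.7204·1.901126 − 1.891892·-12.7) / 0.009234 = -0.156055/0.009234 ≈ -16.9.

μ₀ = -16.9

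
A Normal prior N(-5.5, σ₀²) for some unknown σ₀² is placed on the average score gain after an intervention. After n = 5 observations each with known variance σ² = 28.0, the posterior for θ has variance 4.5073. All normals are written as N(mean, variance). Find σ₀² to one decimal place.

For the Normal–Normal model with known σ², precisions add: τ_n = τ₀ + n/σ².
So 1/σ₀² = 1/4.5073 − 5/28.0 = 0.221862 − 0.178571 = 0.043291.
Hence σ₀² = 1/0.043291 ≈ 23.1.

σ₀² = 23.1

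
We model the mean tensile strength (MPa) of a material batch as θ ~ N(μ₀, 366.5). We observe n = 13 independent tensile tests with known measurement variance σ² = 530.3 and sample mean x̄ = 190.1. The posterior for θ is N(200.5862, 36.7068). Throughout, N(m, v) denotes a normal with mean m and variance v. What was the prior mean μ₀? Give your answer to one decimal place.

The posterior mean is a precision-weighted average: μ_n = (τ₀μ₀ + τ_data·x̄)/(τ₀+τ_data), with τ₀=1/σ₀² and τ_data=n/σ².
Here τ₀ = 1/366.5 = 0.002729 and τ_data = 13/530.3 = 0.024514, so τ_n = 0.027243.
Rearranging for μ₀: μ₀ = (μ_n·τ_n − τ_data·x̄)/τ₀ = (200.5862·0.027243 − 0.024514·190.1) / 0.002729 = 0.804458/0.002729 ≈ 294.8.

μ₀ = 294.8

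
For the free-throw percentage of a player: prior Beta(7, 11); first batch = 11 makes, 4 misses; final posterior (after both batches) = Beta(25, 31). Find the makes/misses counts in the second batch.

Sequential conjugate updates are equivalent to a single update on the pooled data, so total successes = posterior α − prior α and total failures = posterior β − prior β.
Total across both batches: 25−7=18 makes, 31−11=20 misses.
Subtract the first batch: 18−11=7 makes and 20−4=16 misses.

7 makes and 16 misses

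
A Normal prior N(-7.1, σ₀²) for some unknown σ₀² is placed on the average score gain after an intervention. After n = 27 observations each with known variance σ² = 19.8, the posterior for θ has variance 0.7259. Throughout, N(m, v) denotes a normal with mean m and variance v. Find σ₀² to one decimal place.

Posterior precision equals prior precision plus data precision: 1/σ_n² = 1/σ₀² + n/σ².
So 1/σ₀² = 1/0.7259 − 27/19.8 = 1.377600 − 1.363636 = 0.013964.
Hence σ₀² = 1/0.013964 ≈ 71.6.

σ₀² = 71.6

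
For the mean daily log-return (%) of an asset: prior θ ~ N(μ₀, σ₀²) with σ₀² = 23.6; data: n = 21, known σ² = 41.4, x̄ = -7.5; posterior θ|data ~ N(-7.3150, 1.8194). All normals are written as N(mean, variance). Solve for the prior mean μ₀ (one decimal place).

With known observation variance, the Normal–Normal posterior has precision τ_n = τ₀ + n/σ² and mean μ_n = (τ₀μ₀ + (n/σ²)x̄)/τ_n.
Here τ₀ = 1/23.6 = 0.042373 and τ_data = 21/41.4 = 0.507246, so τ_n = 0.549619.
Rearranging for μ₀: μ₀ = (μ_n·τ_n − τ_data·x̄)/τ₀ = (-7.3150·0.549619 − 0.507246·-7.5) / 0.042373 = -0.216118/0.042373 ≈ -5.1.

μ₀ = -5.1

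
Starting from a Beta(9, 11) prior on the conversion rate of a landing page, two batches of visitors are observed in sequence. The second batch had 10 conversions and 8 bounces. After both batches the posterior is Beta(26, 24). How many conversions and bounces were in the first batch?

7 conversions and 5 bounces

Because Beta–binomial updating is additive in the counts, the combined data contributed (α_post−α_prior, β_post−β_prior) successes and failures.
Total across both batches: 26−9=17 conversions, 24−11=13 bounces.
Subtract the second batch: 17−10=7 conversions and 13−8=5 bounces.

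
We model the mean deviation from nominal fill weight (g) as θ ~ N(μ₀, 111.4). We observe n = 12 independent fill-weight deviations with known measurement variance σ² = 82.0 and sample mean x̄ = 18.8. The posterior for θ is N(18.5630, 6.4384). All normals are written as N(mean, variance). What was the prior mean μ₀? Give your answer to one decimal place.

μ₀ = 14.7

The posterior mean is a precision-weighted average: μ_n = (τ₀μ₀ + τ_data·x̄)/(τ₀+τ_data), with τ₀=1/σ₀² and τ_data=n/σ².
Here τ₀ = 1/111.4 = 0.008977 and τ_data = 12/82.0 = 0.146341, so τ_n = 0.155318.
Rearranging for μ₀: μ₀ = (μ_n·τ_n − τ_data·x̄)/τ₀ = (18.5630·0.155318 − 0.146341·18.8) / 0.008977 = 0.131957/0.008977 ≈ 14.7.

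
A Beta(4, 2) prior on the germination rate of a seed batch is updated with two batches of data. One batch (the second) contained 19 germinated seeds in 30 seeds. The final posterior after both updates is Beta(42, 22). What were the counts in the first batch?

19 germinated seeds and 9 non-germinating seeds

Because Beta–binomial updating is additive in the counts, the combined data contributed (α_post−α_prior, β_post−β_prior) successes and failures.
Total across both batches: 42−4=38 germinated seeds, 22−2=20 non-germinating seeds.
Subtract the second batch: 38−19=19 germinated seeds and 20−11=9 non-germinating seeds.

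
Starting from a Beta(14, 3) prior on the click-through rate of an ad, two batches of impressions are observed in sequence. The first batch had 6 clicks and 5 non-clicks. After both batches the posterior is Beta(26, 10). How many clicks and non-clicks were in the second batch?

6 clicks and 2 non-clicks

Because Beta–binomial updating is additive in the counts, the combined data contributed (α_post−α_prior, β_post−β_prior) successes and failures.
Total across both batches: 26−14=12 clicks, 10−3=7 non-clicks.
Subtract the first batch: 12−6=6 clicks and 7−5=2 non-clicks.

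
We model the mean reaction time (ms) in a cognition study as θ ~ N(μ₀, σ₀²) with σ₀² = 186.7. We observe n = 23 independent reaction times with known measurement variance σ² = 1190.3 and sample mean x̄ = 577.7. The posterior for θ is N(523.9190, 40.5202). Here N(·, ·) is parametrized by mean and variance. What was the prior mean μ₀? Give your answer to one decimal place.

With known observation variance, the Normal–Normal posterior has precision τ_n = τ₀ + n/σ² and mean μ_n = (τ₀μ₀ + (n/σ²)x̄)/τ_n.
Here τ₀ = 1/186.7 = 0.005356 and τ_data = 23/1190.3 = 0.019323, so τ_n = 0.024679.
Rearranging for μ₀: μ₀ = (μ_n·τ_n − τ_data·x̄)/τ₀ = (523.9190·0.024679 − 0.019323·577.7) / 0.005356 = 1.766900/0.005356 ≈ 329.9.

μ₀ = 329.9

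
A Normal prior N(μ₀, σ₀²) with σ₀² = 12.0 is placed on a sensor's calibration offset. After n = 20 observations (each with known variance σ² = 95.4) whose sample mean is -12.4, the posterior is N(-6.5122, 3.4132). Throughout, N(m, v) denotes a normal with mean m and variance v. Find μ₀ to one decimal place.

With known observation variance, the Normal–Normal posterior has precision τ_n = τ₀ + n/σ² and mean μ_n = (τ₀μ₀ + (n/σ²)x̄)/τ_n.
Here τ₀ = 1/12.0 = 0.083333 and τ_data = 20/95.4 = 0.209644, so τ_n = 0.292977.
Rearranging for μ₀: μ₀ = (μ_n·τ_n − τ_data·x̄)/τ₀ = (-6.5122·0.292977 − 0.209644·-12.4) / 0.083333 = 0.691661/0.083333 ≈ 8.3.

μ₀ = 8.3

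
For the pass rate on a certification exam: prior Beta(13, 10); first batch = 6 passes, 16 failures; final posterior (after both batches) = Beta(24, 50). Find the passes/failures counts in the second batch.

5 passes and 24 failures

Sequential conjugate updates are equivalent to a single update on the pooled data, so total successes = posterior α − prior α and total failures = posterior β − prior β.
Total across both batches: 24−13=11 passes, 50−10=40 failures.
Subtract the first batch: 11−6=5 passes and 40−16=24 failures.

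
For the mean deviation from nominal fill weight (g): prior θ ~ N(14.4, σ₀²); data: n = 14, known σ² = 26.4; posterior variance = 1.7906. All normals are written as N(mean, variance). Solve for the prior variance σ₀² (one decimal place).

σ₀² = 35.5

For the Normal–Normal model with known σ², precisions add: τ_n = τ₀ + n/σ².
So 1/σ₀² = 1/1.7906 − 14/26.4 = 0.558472 − 0.530303 = 0.028169.
Hence σ₀² = 1/0.028169 ≈ 35.5.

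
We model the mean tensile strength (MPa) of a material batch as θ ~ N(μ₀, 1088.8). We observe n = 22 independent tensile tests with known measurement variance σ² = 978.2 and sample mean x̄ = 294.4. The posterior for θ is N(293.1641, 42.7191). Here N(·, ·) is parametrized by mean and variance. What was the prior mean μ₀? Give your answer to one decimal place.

μ₀ = 262.9

The posterior mean is a precision-weighted average: μ_n = (τ₀μ₀ + τ_data·x̄)/(τ₀+τ_data), with τ₀=1/σ₀² and τ_data=n/σ².
Here τ₀ = 1/1088.8 = 0.000918 and τ_data = 22/978.2 = 0.022490, so τ_n = 0.023408.
Rearranging for μ₀: μ₀ = (μ_n·τ_n − τ_data·x̄)/τ₀ = (293.1641·0.023408 − 0.022490·294.4) / 0.000918 = 0.241329/0.000918 ≈ 262.9.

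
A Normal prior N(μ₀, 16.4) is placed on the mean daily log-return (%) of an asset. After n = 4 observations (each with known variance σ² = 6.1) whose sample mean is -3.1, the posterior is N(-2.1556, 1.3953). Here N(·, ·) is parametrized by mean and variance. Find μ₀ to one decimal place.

The posterior mean is a precision-weighted average: μ_n = (τ₀μ₀ + τ_data·x̄)/(τ₀+τ_data), with τ₀=1/σ₀² and τ_data=n/σ².
Here τ₀ = 1/16.4 = 0.060976 and τ_data = 4/6.1 = 0.655738, so τ_n = 0.716714.
Rearranging for μ₀: μ₀ = (μ_n·τ_n − τ_data·x̄)/τ₀ = (-2.1556·0.716714 − 0.655738·-3.1) / 0.060976 = 0.487839/0.060976 ≈ 8.0.

μ₀ = 8.0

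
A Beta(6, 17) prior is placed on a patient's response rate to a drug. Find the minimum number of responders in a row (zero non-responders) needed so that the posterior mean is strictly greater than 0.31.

After k responders and 0 non-responders the posterior is Beta(6+k, 17), with mean (6+k)/(6+17+k).
Set (6+k)/(23+k) > 0.31 and solve: k > (0.31·23 − 6)/(1 − 0.31) = 1.638.
The smallest integer exceeding 1.638 is 2, and checking k=2: (8)/(25) = 0.3200 > 0.31.

k = 2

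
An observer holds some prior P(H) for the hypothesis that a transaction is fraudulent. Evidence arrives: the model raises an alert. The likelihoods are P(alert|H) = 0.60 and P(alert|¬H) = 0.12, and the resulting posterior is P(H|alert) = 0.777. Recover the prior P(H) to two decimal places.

Bayes' rule in odds form gives O(H|E) = O(H)·[P(E|H)/P(E|¬H)], hence O(H) = O(H|E)/LR.
Posterior odds = 0.777/(1−0.777) = 3.4843. LR = 0.60/0.12 = 5.0000.
Prior odds = 3.4843/5.0000 = 0.6969, so P(H) = 0.6969/(1+0.6969) ≈ 0.41.

P(H) = 0.41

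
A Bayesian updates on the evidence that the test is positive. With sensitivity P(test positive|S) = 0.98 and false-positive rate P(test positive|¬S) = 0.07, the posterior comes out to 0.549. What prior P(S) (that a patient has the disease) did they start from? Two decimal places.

Bayes' rule in odds form gives O(S|E) = O(S)·[P(E|S)/P(E|¬S)], hence O(S) = O(S|E)/LR.
Posterior odds = 0.549/(1−0.549) = 1.2173. LR = 0.98/0.07 = 14.0000.
Prior odds = 1.2173/14.0000 = 0.0869, so P(S) = 0.0869/(1+0.0869) ≈ 0.08.

P(S) = 0.08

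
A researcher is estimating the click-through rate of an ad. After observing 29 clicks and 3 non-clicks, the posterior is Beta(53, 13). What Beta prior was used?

Beta is conjugate to the binomial likelihood: posterior = Beta(α+s, β+f).
So α = 53 − 29 = 24 and β = 13 − 3 = 10.

Beta(24, 10)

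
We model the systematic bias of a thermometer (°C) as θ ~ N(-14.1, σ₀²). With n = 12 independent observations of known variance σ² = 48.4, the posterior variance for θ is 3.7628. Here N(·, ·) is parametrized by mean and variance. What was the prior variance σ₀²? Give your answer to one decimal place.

For the Normal–Normal model with known σ², precisions add: τ_n = τ₀ + n/σ².
So 1/σ₀² = 1/3.7628 − 12/48.4 = 0.265760 − 0.247934 = 0.017826.
Hence σ₀² = 1/0.017826 ≈ 56.1.

σ₀² = 56.1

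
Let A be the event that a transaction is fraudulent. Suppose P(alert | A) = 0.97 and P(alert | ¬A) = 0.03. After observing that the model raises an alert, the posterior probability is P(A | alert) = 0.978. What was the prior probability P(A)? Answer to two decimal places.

Bayes' rule in odds form gives O(A|E) = O(A)·[P(E|A)/P(E|¬A)], hence O(A) = O(A|E)/LR.
Posterior odds = 0.978/(1−0.978) = 44.4545. LR = 0.97/0.03 = 32.3333.
Prior odds = 44.4545/32.3333 = 1.3749, so P(A) = 1.3749/(1+1.3749) ≈ 0.58.

P(A) = 0.58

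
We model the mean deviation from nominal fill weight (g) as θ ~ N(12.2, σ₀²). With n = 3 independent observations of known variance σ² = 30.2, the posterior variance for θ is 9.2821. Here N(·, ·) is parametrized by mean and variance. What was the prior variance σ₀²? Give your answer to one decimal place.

Posterior precision equals prior precision plus data precision: 1/σ_n² = 1/σ₀² + n/σ².
So 1/σ₀² = 1/9.2821 − 3/30.2 = 0.107734 − 0.099338 = 0.008396.
Hence σ₀² = 1/0.008396 ≈ 119.1.

σ₀² = 119.1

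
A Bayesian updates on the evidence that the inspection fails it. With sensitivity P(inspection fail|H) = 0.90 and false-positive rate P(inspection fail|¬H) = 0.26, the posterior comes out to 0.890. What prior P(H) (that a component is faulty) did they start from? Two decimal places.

P(H) = 0.70

Bayes' rule in odds form gives O(H|E) = O(H)·[P(E|H)/P(E|¬H)], hence O(H) = O(H|E)/LR.
Posterior odds = 0.890/(1−0.890) = 8.0909. LR = 0.90/0.26 = 3.4615.
Prior odds = 8.0909/3.4615 = 2.3374, so P(H) = 2.3374/(1+2.3374) ≈ 0.70.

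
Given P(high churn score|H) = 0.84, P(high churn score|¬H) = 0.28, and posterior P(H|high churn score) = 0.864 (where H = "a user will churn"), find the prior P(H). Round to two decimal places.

P(H) = 0.68

Bayes' rule in odds form gives O(H|E) = O(H)·[P(E|H)/P(E|¬H)], hence O(H) = O(H|E)/LR.
Posterior odds = 0.864/(1−0.864) = 6.3529. LR = 0.84/0.28 = 3.0000.
Prior odds = 6.3529/3.0000 = 2.1176, so P(H) = 2.1176/(1+2.1176) ≈ 0.68.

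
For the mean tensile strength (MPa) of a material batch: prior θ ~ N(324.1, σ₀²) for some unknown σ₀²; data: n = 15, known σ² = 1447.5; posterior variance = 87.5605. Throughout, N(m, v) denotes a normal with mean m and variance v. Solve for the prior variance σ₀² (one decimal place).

Posterior precision equals prior precision plus data precision: 1/σ_n² = 1/σ₀² + n/σ².
So 1/σ₀² = 1/87.5605 − 15/1447.5 = 0.011421 − 0.010363 = 0.001058.
Hence σ₀² = 1/0.001058 ≈ 945.2.

σ₀² = 945.2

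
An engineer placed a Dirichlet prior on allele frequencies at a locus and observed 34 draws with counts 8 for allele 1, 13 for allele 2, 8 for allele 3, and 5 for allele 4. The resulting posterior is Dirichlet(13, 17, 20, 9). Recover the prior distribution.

Dirichlet(5, 4, 12, 4)

For a Dirichlet(α) prior with multinomial counts c, the posterior is Dirichlet(α + c) componentwise.
Subtract each count from the matching posterior parameter: 13−8=5, 17−13=4, 20−8=12, 9−5=4.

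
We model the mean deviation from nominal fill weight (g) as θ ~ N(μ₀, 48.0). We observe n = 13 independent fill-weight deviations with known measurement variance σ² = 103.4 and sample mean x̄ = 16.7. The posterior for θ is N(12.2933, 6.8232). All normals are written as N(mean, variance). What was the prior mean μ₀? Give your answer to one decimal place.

μ₀ = -14.3

The posterior mean is a precision-weighted average: μ_n = (τ₀μ₀ + τ_data·x̄)/(τ₀+τ_data), with τ₀=1/σ₀² and τ_data=n/σ².
Here τ₀ = 1/48.0 = 0.020833 and τ_data = 13/103.4 = 0.125725, so τ_n = 0.146558.
Rearranging for μ₀: μ₀ = (μ_n·τ_n − τ_data·x̄)/τ₀ = (12.2933·0.146558 − 0.125725·16.7) / 0.020833 = -0.297926/0.020833 ≈ -14.3.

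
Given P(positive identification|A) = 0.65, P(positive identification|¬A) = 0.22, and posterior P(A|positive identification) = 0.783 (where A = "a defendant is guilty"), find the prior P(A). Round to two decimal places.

P(A) = 0.55

In odds form, posterior odds = prior odds × likelihood ratio, so prior odds = posterior odds ÷ LR.
Posterior odds = 0.783/(1−0.783) = 3.6083. LR = 0.65/0.22 = 2.9545.
Prior odds = 3.6083/2.9545 = 1.2213, so P(A) = 1.2213/(1+1.2213) ≈ 0.55.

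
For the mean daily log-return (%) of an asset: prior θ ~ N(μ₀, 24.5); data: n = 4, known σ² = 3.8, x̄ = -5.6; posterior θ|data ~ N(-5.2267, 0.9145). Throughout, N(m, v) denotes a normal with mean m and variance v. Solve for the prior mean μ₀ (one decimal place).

With known observation variance, the Normal–Normal posterior has precision τ_n = τ₀ + n/σ² and mean μ_n = (τ₀μ₀ + (n/σ²)x̄)/τ_n.
Here τ₀ = 1/24.5 = 0.040816 and τ_data = 4/3.8 = 1.052632, so τ_n = 1.093448.
Rearranging for μ₀: μ₀ = (μ_n·τ_n − τ_data·x̄)/τ₀ = (-5.2267·1.093448 − 1.052632·-5.6) / 0.040816 = 0.179615/0.040816 ≈ 4.4.

μ₀ = 4.4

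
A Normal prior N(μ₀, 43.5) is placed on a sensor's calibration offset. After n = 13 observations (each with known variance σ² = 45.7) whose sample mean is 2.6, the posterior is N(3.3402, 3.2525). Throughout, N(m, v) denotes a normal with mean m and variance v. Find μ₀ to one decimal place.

The posterior mean is a precision-weighted average: μ_n = (τ₀μ₀ + τ_data·x̄)/(τ₀+τ_data), with τ₀=1/σ₀² and τ_data=n/σ².
Here τ₀ = 1/43.5 = 0.022989 and τ_data = 13/45.7 = 0.284464, so τ_n = 0.307453.
Rearranging for μ₀: μ₀ = (μ_n·τ_n − τ_data·x̄)/τ₀ = (3.3402·0.307453 − 0.284464·2.6) / 0.022989 = 0.287348/0.022989 ≈ 12.5.

μ₀ = 12.5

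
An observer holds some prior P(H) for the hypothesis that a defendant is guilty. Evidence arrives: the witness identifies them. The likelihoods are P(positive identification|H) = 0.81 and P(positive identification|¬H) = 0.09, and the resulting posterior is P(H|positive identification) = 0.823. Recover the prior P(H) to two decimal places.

P(H) = 0.34

In odds form, posterior odds = prior odds × likelihood ratio, so prior odds = posterior odds ÷ LR.
Posterior odds = 0.823/(1−0.823) = 4.6497. LR = 0.81/0.09 = 9.0000.
Prior odds = 4.6497/9.0000 = 0.5166, so P(H) = 0.5166/(1+0.5166) ≈ 0.34.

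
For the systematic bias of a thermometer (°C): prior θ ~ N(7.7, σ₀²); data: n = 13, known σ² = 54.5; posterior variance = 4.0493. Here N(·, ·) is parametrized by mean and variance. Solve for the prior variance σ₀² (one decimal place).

σ₀² = 118.7

For the Normal–Normal model with known σ², precisions add: τ_n = τ₀ + n/σ².
So 1/σ₀² = 1/4.0493 − 13/54.5 = 0.246956 − 0.238532 = 0.008424.
Hence σ₀² = 1/0.008424 ≈ 118.7.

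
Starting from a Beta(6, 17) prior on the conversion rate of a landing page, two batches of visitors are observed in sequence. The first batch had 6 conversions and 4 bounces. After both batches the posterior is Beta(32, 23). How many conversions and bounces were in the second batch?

Because Beta–binomial updating is additive in the counts, the combined data contributed (α_post−α_prior, β_post−β_prior) successes and failures.
Total across both batches: 32−6=26 conversions, 23−17=6 bounces.
Subtract the first batch: 26−6=20 conversions and 6−4=2 bounces.

20 conversions and 2 bounces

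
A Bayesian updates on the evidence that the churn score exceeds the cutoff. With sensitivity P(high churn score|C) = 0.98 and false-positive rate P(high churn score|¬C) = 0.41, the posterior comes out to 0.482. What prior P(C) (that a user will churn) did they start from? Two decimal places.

Bayes' rule in odds form gives O(C|E) = O(C)·[P(E|C)/P(E|¬C)], hence O(C) = O(C|E)/LR.
Posterior odds = 0.482/(1−0.482) = 0.9305. LR = 0.98/0.41 = 2.3902.
Prior odds = 0.9305/2.3902 = 0.3893, so P(C) = 0.3893/(1+0.3893) ≈ 0.28.

P(C) = 0.28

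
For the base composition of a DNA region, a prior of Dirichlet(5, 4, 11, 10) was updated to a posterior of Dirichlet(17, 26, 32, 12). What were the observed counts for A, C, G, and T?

counts (12, 22, 21, 2)

For a Dirichlet(α) prior with multinomial counts c, the posterior is Dirichlet(α + c) componentwise.
Counts are posterior − prior componentwise: 17−5=12, 26−4=22, 32−11=21, 12−10=2.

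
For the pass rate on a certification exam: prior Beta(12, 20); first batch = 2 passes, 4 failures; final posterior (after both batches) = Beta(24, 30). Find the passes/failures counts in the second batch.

Sequential conjugate updates are equivalent to a single update on the pooled data, so total successes = posterior α − prior α and total failures = posterior β − prior β.
Total across both batches: 24−12=12 passes, 30−20=10 failures.
Subtract the first batch: 12−2=10 passes and 10−4=6 failures.

10 passes and 6 failures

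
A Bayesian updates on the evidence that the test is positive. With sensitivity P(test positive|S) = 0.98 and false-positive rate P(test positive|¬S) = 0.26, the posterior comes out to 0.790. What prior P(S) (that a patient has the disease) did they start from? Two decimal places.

P(S) = 0.50

Bayes' rule in odds form gives O(S|E) = O(S)·[P(E|S)/P(E|¬S)], hence O(S) = O(S|E)/LR.
Posterior odds = 0.790/(1−0.790) = 3.7619. LR = 0.98/0.26 = 3.7692.
Prior odds = 3.7619/3.7692 = 0.9981, so P(S) = 0.9981/(1+0.9981) ≈ 0.50.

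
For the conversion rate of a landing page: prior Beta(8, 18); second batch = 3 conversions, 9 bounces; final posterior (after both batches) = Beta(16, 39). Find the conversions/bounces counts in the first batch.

5 conversions and 12 bounces

Sequential conjugate updates are equivalent to a single update on the pooled data, so total successes = posterior α − prior α and total failures = posterior β − prior β.
Total across both batches: 16−8=8 conversions, 39−18=21 bounces.
Subtract the second batch: 8−3=5 conversions and 21−9=12 bounces.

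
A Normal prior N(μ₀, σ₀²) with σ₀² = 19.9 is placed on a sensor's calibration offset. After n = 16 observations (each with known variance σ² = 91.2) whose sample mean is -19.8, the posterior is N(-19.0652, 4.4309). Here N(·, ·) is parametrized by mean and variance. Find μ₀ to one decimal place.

The posterior mean is a precision-weighted average: μ_n = (τ₀μ₀ + τ_data·x̄)/(τ₀+τ_data), with τ₀=1/σ₀² and τ_data=n/σ².
Here τ₀ = 1/19.9 = 0.050251 and τ_data = 16/91.2 = 0.175439, so τ_n = 0.225690.
Rearranging for μ₀: μ₀ = (μ_n·τ_n − τ_data·x̄)/τ₀ = (-19.0652·0.225690 − 0.175439·-19.8) / 0.050251 = -0.829133/0.050251 ≈ -16.5.

μ₀ = -16.5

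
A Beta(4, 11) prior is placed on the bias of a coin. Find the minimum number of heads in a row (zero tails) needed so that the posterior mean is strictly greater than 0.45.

k = 6

After k heads and 0 tails the posterior is Beta(4+k, 11), with mean (4+k)/(4+11+k).
Set (4+k)/(15+k) > 0.45 and solve: k > (0.45·15 − 4)/(1 − 0.45) = 5.000.
The smallest integer exceeding 5.000 is 6, and checking k=6: (10)/(21) = 0.4762 > 0.45.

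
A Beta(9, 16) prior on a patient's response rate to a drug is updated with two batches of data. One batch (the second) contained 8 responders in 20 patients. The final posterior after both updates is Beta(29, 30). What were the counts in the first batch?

Sequential conjugate updates are equivalent to a single update on the pooled data, so total successes = posterior α − prior α and total failures = posterior β − prior β.
Total across both batches: 29−9=20 responders, 30−16=14 non-responders.
Subtract the second batch: 20−8=12 responders and 14−12=2 non-responders.

12 responders and 2 non-responders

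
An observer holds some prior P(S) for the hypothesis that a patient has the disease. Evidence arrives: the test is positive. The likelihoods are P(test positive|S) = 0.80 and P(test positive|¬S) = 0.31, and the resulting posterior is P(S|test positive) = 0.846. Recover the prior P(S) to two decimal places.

P(S) = 0.68

In odds form, posterior odds = prior odds × likelihood ratio, so prior odds = posterior odds ÷ LR.
Posterior odds = 0.846/(1−0.846) = 5.4935. LR = 0.80/0.31 = 2.5806.
Prior odds = 5.4935/2.5806 = 2.1288, so P(S) = 2.1288/(1+2.1288) ≈ 0.68.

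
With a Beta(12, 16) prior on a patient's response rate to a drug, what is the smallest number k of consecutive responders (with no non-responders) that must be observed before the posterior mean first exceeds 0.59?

After k responders and 0 non-responders the posterior is Beta(12+k, 16), with mean (12+k)/(12+16+k).
Set (12+k)/(28+k) > 0.59 and solve: k > (0.59·28 − 12)/(1 − 0.59) = 11.024.
The smallest integer exceeding 11.024 is 12.

k = 12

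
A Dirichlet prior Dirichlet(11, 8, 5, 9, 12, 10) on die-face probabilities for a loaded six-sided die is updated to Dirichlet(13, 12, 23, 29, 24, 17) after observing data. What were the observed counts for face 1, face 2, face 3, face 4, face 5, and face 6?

For a Dirichlet(α) prior with multinomial counts c, the posterior is Dirichlet(α + c) componentwise.
Counts are posterior − prior componentwise: 13−11=2, 12−8=4, 23−5=18, 29−9=20, 24−12=12, 17−10=7.

counts (2, 4, 18, 20, 12, 7)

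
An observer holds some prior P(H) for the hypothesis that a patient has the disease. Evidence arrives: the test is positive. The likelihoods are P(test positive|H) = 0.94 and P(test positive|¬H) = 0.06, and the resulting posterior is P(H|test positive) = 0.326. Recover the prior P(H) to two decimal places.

P(H) = 0.03

Bayes' rule in odds form gives O(H|E) = O(H)·[P(E|H)/P(E|¬H)], hence O(H) = O(H|E)/LR.
Posterior odds = 0.326/(1−0.326) = 0.4837. LR = 0.94/0.06 = 15.6667.
Prior odds = 0.4837/15.6667 = 0.0309, so P(H) = 0.0309/(1+0.0309) ≈ 0.03.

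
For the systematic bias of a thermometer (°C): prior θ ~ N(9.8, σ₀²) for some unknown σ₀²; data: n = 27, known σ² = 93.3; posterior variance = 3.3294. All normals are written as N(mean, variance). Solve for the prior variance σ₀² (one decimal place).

σ₀² = 91.2

For the Normal–Normal model with known σ², precisions add: τ_n = τ₀ + n/σ².
So 1/σ₀² = 1/3.3294 − 27/93.3 = 0.300354 − 0.289389 = 0.010965.
Hence σ₀² = 1/0.010965 ≈ 91.2.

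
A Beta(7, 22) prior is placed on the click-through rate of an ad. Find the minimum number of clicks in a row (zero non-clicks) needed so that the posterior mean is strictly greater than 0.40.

k = 8

After k clicks and 0 non-clicks the posterior is Beta(7+k, 22), with mean (7+k)/(7+22+k).
Set (7+k)/(29+k) > 0.40 and solve: k > (0.40·29 − 7)/(1 − 0.40) = 7.667.
The smallest integer exceeding 7.667 is 8.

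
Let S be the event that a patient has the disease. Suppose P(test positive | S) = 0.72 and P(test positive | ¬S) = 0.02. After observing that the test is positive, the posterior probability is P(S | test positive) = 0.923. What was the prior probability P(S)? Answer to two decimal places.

In odds form, posterior odds = prior odds × likelihood ratio, so prior odds = posterior odds ÷ LR.
Posterior odds = 0.923/(1−0.923) = 11.9870. LR = 0.72/0.02 = 36.0000.
Prior odds = 11.9870/36.0000 = 0.3330, so P(S) = 0.3330/(1+0.3330) ≈ 0.25.

P(S) = 0.25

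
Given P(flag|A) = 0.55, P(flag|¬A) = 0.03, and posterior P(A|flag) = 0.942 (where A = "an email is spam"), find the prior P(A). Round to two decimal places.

P(A) = 0.47

Bayes' rule in odds form gives O(A|E) = O(A)·[P(E|A)/P(E|¬A)], hence O(A) = O(A|E)/LR.
Posterior odds = 0.942/(1−0.942) = 16.2414. LR = 0.55/0.03 = 18.3333.
Prior odds = 16.2414/18.3333 = 0.8859, so P(A) = 0.8859/(1+0.8859) ≈ 0.47.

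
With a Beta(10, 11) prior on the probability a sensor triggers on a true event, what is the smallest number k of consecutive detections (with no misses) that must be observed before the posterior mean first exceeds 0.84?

After k detections and 0 misses the posterior is Beta(10+k, 11), with mean (10+k)/(10+11+k).
Set (10+k)/(21+k) > 0.84 and solve: k > (0.84·21 − 10)/(1 − 0.84) = 47.750.
The smallest integer exceeding 47.750 is 48, and checking k=48: (58)/(69) = 0.8406 > 0.84.

k = 48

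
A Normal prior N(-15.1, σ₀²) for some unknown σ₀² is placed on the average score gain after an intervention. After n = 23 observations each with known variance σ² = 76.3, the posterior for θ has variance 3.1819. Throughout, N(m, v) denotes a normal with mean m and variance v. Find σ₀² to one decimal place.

σ₀² = 77.9

Posterior precision equals prior precision plus data precision: 1/σ_n² = 1/σ₀² + n/σ².
So 1/σ₀² = 1/3.1819 − 23/76.3 = 0.314278 − 0.301442 = 0.012836.
Hence σ₀² = 1/0.012836 ≈ 77.9.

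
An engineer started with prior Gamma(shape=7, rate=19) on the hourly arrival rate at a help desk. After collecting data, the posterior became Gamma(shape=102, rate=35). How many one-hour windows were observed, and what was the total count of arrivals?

Gamma–Poisson conjugacy: posterior shape = α + Σxᵢ, posterior rate = β + n.
Matching: Σxᵢ = 102 − 7 = 95 and n = 35 − 19 = 16.

n = 16 one-hour windows with total 95 arrivals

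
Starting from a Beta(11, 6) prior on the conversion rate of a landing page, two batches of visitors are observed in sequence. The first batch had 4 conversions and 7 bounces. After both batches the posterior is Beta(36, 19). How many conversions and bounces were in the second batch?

Sequential conjugate updates are equivalent to a single update on the pooled data, so total successes = posterior α − prior α and total failures = posterior β − prior β.
Total across both batches: 36−11=25 conversions, 19−6=13 bounces.
Subtract the first batch: 25−4=21 conversions and 13−7=6 bounces.

21 conversions and 6 bounces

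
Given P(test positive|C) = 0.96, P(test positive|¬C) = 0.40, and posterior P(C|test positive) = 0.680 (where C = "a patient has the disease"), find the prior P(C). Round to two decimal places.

In odds form, posterior odds = prior odds × likelihood ratio, so prior odds = posterior odds ÷ LR.
Posterior odds = 0.680/(1−0.680) = 2.1250. LR = 0.96/0.40 = 2.4000.
Prior odds = 2.1250/2.4000 = 0.8854, so P(C) = 0.8854/(1+0.8854) ≈ 0.47.

P(C) = 0.47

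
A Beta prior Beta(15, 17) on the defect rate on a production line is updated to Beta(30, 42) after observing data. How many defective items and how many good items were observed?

Beta is conjugate to the binomial likelihood: posterior = Beta(a+s, b+f).
Match parameters: s=30−15=15, f=42−17=25.

15 defective items and 25 good items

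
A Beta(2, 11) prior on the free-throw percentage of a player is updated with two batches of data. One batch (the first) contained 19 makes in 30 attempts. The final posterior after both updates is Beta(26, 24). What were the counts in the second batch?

Because Beta–binomial updating is additive in the counts, the combined data contributed (α_post−α_prior, β_post−β_prior) successes and failures.
Total across both batches: 26−2=24 makes, 24−11=13 misses.
Subtract the first batch: 24−19=5 makes and 13−11=2 misses.

5 makes and 2 misses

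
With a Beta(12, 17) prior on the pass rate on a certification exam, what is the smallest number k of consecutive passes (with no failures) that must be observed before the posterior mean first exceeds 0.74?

After k passes and 0 failures the posterior is Beta(12+k, 17), with mean (12+k)/(12+17+k).
Set (12+k)/(29+k) > 0.74 and solve: k > (0.74·29 − 12)/(1 − 0.74) = 36.385.
The smallest integer exceeding 36.385 is 37, and checking k=37: (49)/(66) = 0.7424 > 0.74.

k = 37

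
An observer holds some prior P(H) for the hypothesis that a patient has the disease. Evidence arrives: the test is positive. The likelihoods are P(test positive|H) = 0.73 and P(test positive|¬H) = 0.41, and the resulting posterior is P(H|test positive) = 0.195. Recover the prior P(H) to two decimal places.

In odds form, posterior odds = prior odds × likelihood ratio, so prior odds = posterior odds ÷ LR.
Posterior odds = 0.195/(1−0.195) = 0.2422. LR = 0.73/0.41 = 1.7805.
Prior odds = 0.2422/1.7805 = 0.1360, so P(H) = 0.1360/(1+0.1360) ≈ 0.12.

P(H) = 0.12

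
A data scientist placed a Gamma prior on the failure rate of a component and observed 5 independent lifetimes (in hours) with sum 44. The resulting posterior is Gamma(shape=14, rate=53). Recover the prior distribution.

Gamma–exponential conjugacy: posterior shape = α + n, posterior rate = β + Σtᵢ.
So α = 14 − 5 = 9 and β = 53 − 44 = 9.

Gamma(shape=9, rate=9)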